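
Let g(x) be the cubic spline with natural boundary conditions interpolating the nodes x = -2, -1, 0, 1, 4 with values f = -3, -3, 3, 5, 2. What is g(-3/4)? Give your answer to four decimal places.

-1.7768

Let M_i = g''(x_i). Step sizes h_i = 1, 1, 1, 3; slopes of the chords Δ_i = (y_(i+1) - y_i)/h_i = 0, 6, 2, -1.
  1·M_0 + 4·M_1 + 1·M_2 = 6(Δ_1 - Δ_0) = 36
  1·M_1 + 4·M_2 + 1·M_3 = 6(Δ_2 - Δ_1) = -24
  1·M_2 + 8·M_3 + 3·M_4 = 6(Δ_3 - Δ_2) = -18
Natural end conditions: M_0 = M_4 = 0.
Forward elimination and back-substitution give M_0 = 0, M_1 = 645/58, M_2 = -246/29, M_3 = -69/58, M_4 = 0.
On [-1, 0], g(x) = -3 + 215/58·(x + 1) + 645/116·(x + 1)² - 379/116·(x + 1)³.
With (x + 1) = 1/4: g(-3/4) = -13191/7424.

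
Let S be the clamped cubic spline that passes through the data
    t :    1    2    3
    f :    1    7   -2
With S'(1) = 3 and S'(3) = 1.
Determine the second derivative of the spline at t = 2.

-43

With M_i denoting the second derivative at x_i, h_i = 1, 1, and Δ_i = (y_(i+1) − y_i)/h_i = 6, -9:
  1·M_0 + 4·M_1 + 1·M_2 = 6(Δ_1 - Δ_0) = -90
Clamped end conditions give two more equations: 2h_0·M_0 + h_0·M_1 = 6(Δ_0 - S'(1)) = 18 and h_1·M_1 + 2h_1·M_2 = 6(S'(3) - Δ_1) = 60.
Solving the tridiagonal system: M_0 = 61/2, M_1 = -43, M_2 = 103/2.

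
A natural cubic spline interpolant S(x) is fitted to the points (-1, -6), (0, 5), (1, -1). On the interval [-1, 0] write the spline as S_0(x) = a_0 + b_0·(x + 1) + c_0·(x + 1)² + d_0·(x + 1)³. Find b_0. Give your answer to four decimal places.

15.2500

Put σ_i = S'' at the i-th knot. Here h = (1, 1) and Δ = (11, -6), so the interior equations h_(i-1)·σ_(i-1) + 2(h_(i-1)+h_i)·σ_i + h_i·σ_(i+1) = 6(Δ_i − Δ_(i-1)) read
  1·σ_0 + 4·σ_1 + 1·σ_2 = 6(Δ_1 - Δ_0) = -102
Natural end conditions: σ_0 = σ_2 = 0.
Solving: σ_0 = 0, σ_1 = -51/2, σ_2 = 0.
On [-1, 0], with S_0(x) = a_0 + b_0·(x + 1) + c_0·(x + 1)² + d_0·(x + 1)³: c_0 = σ_0/2 = 0, d_0 = (σ_1 - σ_0)/(6h_0) = -17/4, b_0 = Δ_0 - h_0(2σ_0 + σ_1)/6 = 61/4.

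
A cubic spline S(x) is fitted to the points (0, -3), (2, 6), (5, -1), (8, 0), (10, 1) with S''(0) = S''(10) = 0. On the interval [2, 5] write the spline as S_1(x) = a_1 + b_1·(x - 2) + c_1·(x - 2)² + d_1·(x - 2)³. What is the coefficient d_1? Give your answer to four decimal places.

0.4260

With σ_i denoting the second derivative at x_i, h_i = 2, 3, 3, 2, and Δ_i = (y_(i+1) − y_i)/h_i = 9/2, -7/3, 1/3, 1/2:
  2·σ_0 + 10·σ_1 + 3·σ_2 = 6(Δ_1 - Δ_0) = -41
  3·σ_1 + 12·σ_2 + 3·σ_3 = 6(Δ_2 - Δ_1) = 16
  3·σ_2 + 10·σ_3 + 2·σ_4 = 6(Δ_3 - Δ_2) = 1
Natural end conditions: σ_0 = σ_4 = 0.
Solving the tridiagonal system: σ_0 = 0, σ_1 = -837/170, σ_2 = 140/51, σ_3 = -123/170, σ_4 = 0.
On [2, 5], with S_1(x) = a_1 + b_1·(x - 2) + c_1·(x - 2)² + d_1·(x - 2)³: c_1 = σ_1/2 = -837/340, d_1 = (σ_2 - σ_1)/(6h_1) = 3911/9180, b_1 = Δ_1 - h_1(2σ_1 + σ_2)/6 = 207/170.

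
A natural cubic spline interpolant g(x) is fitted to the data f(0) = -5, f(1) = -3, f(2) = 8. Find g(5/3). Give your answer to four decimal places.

3.6667

With M_i denoting the second derivative at x_i, h_i = 1, 1, and Δ_i = (y_(i+1) − y_i)/h_i = 2, 11:
  1·M_0 + 4·M_1 + 1·M_2 = 6(Δ_1 - Δ_0) = 54
Natural end conditions: M_0 = M_2 = 0.
Forward elimination and back-substitution give M_0 = 0, M_1 = 27/2, M_2 = 0.
On [1, 2], g(x) = -3 + 13/2·(x - 1) + 27/4·(x - 1)² - 9/4·(x - 1)³.
With (x - 1) = 2/3: g(5/3) = 11/3.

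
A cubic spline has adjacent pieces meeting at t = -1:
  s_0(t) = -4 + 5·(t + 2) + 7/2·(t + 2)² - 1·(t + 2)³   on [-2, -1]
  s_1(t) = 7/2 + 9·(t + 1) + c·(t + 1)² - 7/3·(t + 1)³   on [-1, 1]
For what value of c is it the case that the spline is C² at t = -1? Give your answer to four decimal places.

0.5000

s_0''(t) = 7 - 6·(t + 2), so s_0''(-1) = 1. On the right, s_1''(-1) = 2c, so c = 1/2.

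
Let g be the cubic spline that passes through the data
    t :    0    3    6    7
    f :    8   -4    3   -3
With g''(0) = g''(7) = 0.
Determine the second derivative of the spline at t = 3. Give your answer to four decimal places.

5.2184

Put M_i = g'' at the i-th knot. Here h = (3, 3, 1) and Δ = (-4, 7/3, -6), so the interior equations h_(i-1)·M_(i-1) + 2(h_(i-1)+h_i)·M_i + h_i·M_(i+1) = 6(Δ_i − Δ_(i-1)) read
  3·M_0 + 12·M_1 + 3·M_2 = 6(Δ_1 - Δ_0) = 38
  3·M_1 + 8·M_2 + 1·M_3 = 6(Δ_2 - Δ_1) = -50
Natural end conditions: M_0 = M_3 = 0.
Hence M_0 = 0, M_1 = 454/87, M_2 = -238/29, M_3 = 0.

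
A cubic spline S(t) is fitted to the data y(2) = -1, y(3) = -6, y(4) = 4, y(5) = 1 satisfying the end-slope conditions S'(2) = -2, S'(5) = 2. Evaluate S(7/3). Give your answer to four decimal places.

-2.8346

Let M_i = S''(x_i). Step sizes h_i = 1, 1, 1; slopes of the chords Δ_i = (y_(i+1) - y_i)/h_i = -5, 10, -3.
  1·M_0 + 4·M_1 + 1·M_2 = 6(Δ_1 - Δ_0) = 90
  1·M_1 + 4·M_2 + 1·M_3 = 6(Δ_2 - Δ_1) = -78
Clamped end conditions give two more equations: 2h_0·M_0 + h_0·M_1 = 6(Δ_0 - S'(2)) = -18 and h_2·M_2 + 2h_2·M_3 = 6(S'(5) - Δ_2) = 30.
Hence M_0 = -428/15, M_1 = 586/15, M_2 = -566/15, M_3 = 508/15.
On [2, 3], S(t) = -1 - 2·(t - 2) - 214/15·(t - 2)² + 169/15·(t - 2)³.
With (t - 2) = 1/3: S(7/3) = -1148/405.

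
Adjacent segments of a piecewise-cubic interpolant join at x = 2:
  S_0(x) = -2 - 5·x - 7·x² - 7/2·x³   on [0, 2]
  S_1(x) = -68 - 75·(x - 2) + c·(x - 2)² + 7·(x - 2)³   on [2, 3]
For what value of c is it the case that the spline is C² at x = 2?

-28

S_0''(x) = -14 - 21·x, so S_0''(2) = -56. On the right, S_1''(2) = 2c, so c = -28.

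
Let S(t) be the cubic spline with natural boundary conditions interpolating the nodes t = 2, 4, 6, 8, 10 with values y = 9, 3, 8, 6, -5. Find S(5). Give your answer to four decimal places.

Write M_i for S''(x_i). With h_i = 2, 2, 2, 2 and divided differences Δ_i = -3, 5/2, -1, -11/2, the continuity of S' gives the tridiagonal system
  2·M_0 + 8·M_1 + 2·M_2 = 6(Δ_1 - Δ_0) = 33
  2·M_1 + 8·M_2 + 2·M_3 = 6(Δ_2 - Δ_1) = -21
  2·M_2 + 8·M_3 + 2·M_4 = 6(Δ_3 - Δ_2) = -27
Natural end conditions: M_0 = M_4 = 0.
Solving: M_0 = 0, M_1 = 69/14, M_2 = -45/14, M_3 = -18/7, M_4 = 0.
On [4, 6], S(t) = 3 + 2/7·(t - 4) + 69/28·(t - 4)² - 19/28·(t - 4)³.
With (t - 4) = 1: S(5) = 71/14.

5.0714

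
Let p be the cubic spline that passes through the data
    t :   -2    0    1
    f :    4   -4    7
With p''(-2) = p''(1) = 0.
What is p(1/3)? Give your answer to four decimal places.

-1.2593

Write M_i for p''(x_i). With h_i = 2, 1 and divided differences Δ_i = -4, 11, the continuity of p' gives the tridiagonal system
  2·M_0 + 6·M_1 + 1·M_2 = 6(Δ_1 - Δ_0) = 90
Natural end conditions: M_0 = M_2 = 0.
Solving: M_0 = 0, M_1 = 15, M_2 = 0.
On [0, 1], p(t) = -4 + 6·t + 15/2·t² - 5/2·t³.
With t = 1/3: p(1/3) = -34/27.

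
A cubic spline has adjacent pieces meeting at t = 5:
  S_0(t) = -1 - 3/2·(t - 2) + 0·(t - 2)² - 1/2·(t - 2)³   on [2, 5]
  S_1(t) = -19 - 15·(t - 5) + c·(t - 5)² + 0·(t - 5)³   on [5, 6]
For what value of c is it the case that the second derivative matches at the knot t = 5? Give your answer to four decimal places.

-4.5000

S_0''(t) = 0 - 3·(t - 2), so S_0''(5) = -9. On the right, S_1''(5) = 2c, so c = -9/2.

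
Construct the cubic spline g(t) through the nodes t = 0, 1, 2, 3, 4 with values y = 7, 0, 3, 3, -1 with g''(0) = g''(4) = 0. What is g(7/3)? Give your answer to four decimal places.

With m_i denoting the second derivative at x_i, h_i = 1, 1, 1, 1, and Δ_i = (y_(i+1) − y_i)/h_i = -7, 3, 0, -4:
  1·m_0 + 4·m_1 + 1·m_2 = 6(Δ_1 - Δ_0) = 60
  1·m_1 + 4·m_2 + 1·m_3 = 6(Δ_2 - Δ_1) = -18
  1·m_2 + 4·m_3 + 1·m_4 = 6(Δ_3 - Δ_2) = -24
Natural end conditions: m_0 = m_4 = 0.
Forward elimination and back-substitution give m_0 = 0, m_1 = 237/14, m_2 = -54/7, m_3 = -57/14, m_4 = 0.
On [2, 3], g(t) = 3 + 13/4·(t - 2) - 27/7·(t - 2)² + 17/28·(t - 2)³.
With (t - 2) = 1/3: g(7/3) = 695/189.

3.6772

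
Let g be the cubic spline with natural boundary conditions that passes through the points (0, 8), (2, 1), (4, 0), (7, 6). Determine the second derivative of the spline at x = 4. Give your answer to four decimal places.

1.1053

With M_i denoting the second derivative at x_i, h_i = 2, 2, 3, and Δ_i = (y_(i+1) − y_i)/h_i = -7/2, -1/2, 2:
  2·M_0 + 8·M_1 + 2·M_2 = 6(Δ_1 - Δ_0) = 18
  2·M_1 + 10·M_2 + 3·M_3 = 6(Δ_2 - Δ_1) = 15
Natural end conditions: M_0 = M_3 = 0.
Solving the tridiagonal system: M_0 = 0, M_1 = 75/38, M_2 = 21/19, M_3 = 0.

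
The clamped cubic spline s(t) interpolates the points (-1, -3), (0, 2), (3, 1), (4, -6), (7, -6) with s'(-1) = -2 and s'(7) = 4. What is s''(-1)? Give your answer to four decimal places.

23.8287

Write M_i for s''(x_i). With h_i = 1, 3, 1, 3 and divided differences Δ_i = 5, -1/3, -7, 0, the continuity of s' gives the tridiagonal system
  1·M_0 + 8·M_1 + 3·M_2 = 6(Δ_1 - Δ_0) = -32
  3·M_1 + 8·M_2 + 1·M_3 = 6(Δ_2 - Δ_1) = -40
  1·M_2 + 8·M_3 + 3·M_4 = 6(Δ_3 - Δ_2) = 42
Clamped end conditions give two more equations: 2h_0·M_0 + h_0·M_1 = 6(Δ_0 - s'(-1)) = 42 and h_3·M_3 + 2h_3·M_4 = 6(s'(7) - Δ_3) = 24.
Hence M_0 = 5147/216, M_1 = -611/108, M_2 = -761/216, M_3 = 557/108, M_4 = 307/216.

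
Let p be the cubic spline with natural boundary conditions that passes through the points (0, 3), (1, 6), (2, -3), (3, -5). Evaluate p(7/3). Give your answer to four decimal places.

Let σ_i = p''(x_i). Step sizes h_i = 1, 1, 1; slopes of the chords Δ_i = (y_(i+1) - y_i)/h_i = 3, -9, -2.
  1·σ_0 + 4·σ_1 + 1·σ_2 = 6(Δ_1 - Δ_0) = -72
  1·σ_1 + 4·σ_2 + 1·σ_3 = 6(Δ_2 - Δ_1) = 42
Natural end conditions: σ_0 = σ_3 = 0.
Solving: σ_0 = 0, σ_1 = -22, σ_2 = 16, σ_3 = 0.
On [2, 3], p(t) = -3 - 22/3·(t - 2) + 8·(t - 2)² - 8/3·(t - 2)³.
With (t - 2) = 1/3: p(7/3) = -377/81.

-4.6543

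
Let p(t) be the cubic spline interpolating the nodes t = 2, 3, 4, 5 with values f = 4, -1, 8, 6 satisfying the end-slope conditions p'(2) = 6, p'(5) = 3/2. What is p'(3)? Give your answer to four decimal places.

Put M_i = p'' at the i-th knot. Here h = (1, 1, 1) and Δ = (-5, 9, -2), so the interior equations h_(i-1)·M_(i-1) + 2(h_(i-1)+h_i)·M_i + h_i·M_(i+1) = 6(Δ_i − Δ_(i-1)) read
  1·M_0 + 4·M_1 + 1·M_2 = 6(Δ_1 - Δ_0) = 84
  1·M_1 + 4·M_2 + 1·M_3 = 6(Δ_2 - Δ_1) = -66
Clamped end conditions give two more equations: 2h_0·M_0 + h_0·M_1 = 6(Δ_0 - p'(2)) = -66 and h_2·M_2 + 2h_2·M_3 = 6(p'(5) - Δ_2) = 21.
Solving the tridiagonal system: M_0 = -273/5, M_1 = 216/5, M_2 = -171/5, M_3 = 138/5.
On [3, 4], p'(t) = b_1 + 2c_1·(t - 3) + 3d_1·(t - 3)² with b_1 = Δ_1 - h_1(2M_1 + M_2)/6 = 3/10, c_1 = M_1/2 = 108/5, d_1 = (M_2 - M_1)/(6h_1) = -129/10. So p'(3) = 3/10.

0.3000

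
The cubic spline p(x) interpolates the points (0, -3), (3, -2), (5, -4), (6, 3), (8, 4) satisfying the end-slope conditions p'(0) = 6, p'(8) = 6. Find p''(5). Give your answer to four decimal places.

10.6921

Write m_i for p''(x_i). With h_i = 3, 2, 1, 2 and divided differences Δ_i = 1/3, -1, 7, 1/2, the continuity of p' gives the tridiagonal system
  3·m_0 + 10·m_1 + 2·m_2 = 6(Δ_1 - Δ_0) = -8
  2·m_1 + 6·m_2 + 1·m_3 = 6(Δ_2 - Δ_1) = 48
  1·m_2 + 6·m_3 + 2·m_4 = 6(Δ_3 - Δ_2) = -39
Clamped end conditions give two more equations: 2h_0·m_0 + h_0·m_1 = 6(Δ_0 - p'(0)) = -34 and h_3·m_3 + 2h_3·m_4 = 6(p'(8) - Δ_3) = 33.
Solving: m_0 = -2237/453, m_1 = -220/151, m_2 = 3229/302, m_3 = -1999/151, m_4 = 8981/604.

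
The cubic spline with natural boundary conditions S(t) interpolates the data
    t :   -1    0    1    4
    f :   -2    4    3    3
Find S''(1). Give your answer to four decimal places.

2.1290

Let M_i = S''(x_i). Step sizes h_i = 1, 1, 3; slopes of the chords Δ_i = (y_(i+1) - y_i)/h_i = 6, -1, 0.
  1·M_0 + 4·M_1 + 1·M_2 = 6(Δ_1 - Δ_0) = -42
  1·M_1 + 8·M_2 + 3·M_3 = 6(Δ_2 - Δ_1) = 6
Natural end conditions: M_0 = M_3 = 0.
Hence M_0 = 0, M_1 = -342/31, M_2 = 66/31, M_3 = 0.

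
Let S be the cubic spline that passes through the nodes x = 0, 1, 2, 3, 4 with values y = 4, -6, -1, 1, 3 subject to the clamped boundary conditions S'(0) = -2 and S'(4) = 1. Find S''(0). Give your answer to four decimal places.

Let σ_i = S''(x_i). Step sizes h_i = 1, 1, 1, 1; slopes of the chords Δ_i = (y_(i+1) - y_i)/h_i = -10, 5, 2, 2.
  1·σ_0 + 4·σ_1 + 1·σ_2 = 6(Δ_1 - Δ_0) = 90
  1·σ_1 + 4·σ_2 + 1·σ_3 = 6(Δ_2 - Δ_1) = -18
  1·σ_2 + 4·σ_3 + 1·σ_4 = 6(Δ_3 - Δ_2) = 0
Clamped end conditions give two more equations: 2h_0·σ_0 + h_0·σ_1 = 6(Δ_0 - S'(0)) = -48 and h_3·σ_3 + 2h_3·σ_4 = 6(S'(4) - Δ_3) = -6.
Solving: σ_0 = -297/7, σ_1 = 258/7, σ_2 = -15, σ_3 = 36/7, σ_4 = -39/7.

-42.4286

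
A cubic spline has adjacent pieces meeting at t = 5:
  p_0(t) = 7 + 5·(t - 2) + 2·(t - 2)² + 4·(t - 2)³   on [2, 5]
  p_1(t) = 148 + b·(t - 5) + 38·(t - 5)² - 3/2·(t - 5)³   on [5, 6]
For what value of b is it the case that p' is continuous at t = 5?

125

p_0'(t) = 5 + 4·(t - 2) + 12·(t - 2)², so p_0'(5) = 125. On the right, p_1'(5) = b, so b = 125.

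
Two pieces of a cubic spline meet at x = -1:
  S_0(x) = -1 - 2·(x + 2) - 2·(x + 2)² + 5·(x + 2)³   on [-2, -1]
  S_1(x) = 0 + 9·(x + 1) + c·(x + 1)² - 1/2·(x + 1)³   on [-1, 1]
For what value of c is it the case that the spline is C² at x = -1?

13

S_0''(x) = -4 + 30·(x + 2), so S_0''(-1) = 26. On the right, S_1''(-1) = 2c, so c = 13.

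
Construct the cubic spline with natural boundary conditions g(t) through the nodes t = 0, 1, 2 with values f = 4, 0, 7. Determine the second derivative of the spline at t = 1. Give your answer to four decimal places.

With σ_i denoting the second derivative at x_i, h_i = 1, 1, and Δ_i = (y_(i+1) − y_i)/h_i = -4, 7:
  1·σ_0 + 4·σ_1 + 1·σ_2 = 6(Δ_1 - Δ_0) = 66
Natural end conditions: σ_0 = σ_2 = 0.
Hence σ_0 = 0, σ_1 = 33/2, σ_2 = 0.

16.5000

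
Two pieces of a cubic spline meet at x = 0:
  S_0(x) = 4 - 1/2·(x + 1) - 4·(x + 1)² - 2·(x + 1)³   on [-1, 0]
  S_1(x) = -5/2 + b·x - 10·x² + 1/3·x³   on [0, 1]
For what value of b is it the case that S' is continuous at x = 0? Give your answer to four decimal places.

S_0'(x) = -1/2 - 8·(x + 1) - 6·(x + 1)², so S_0'(0) = -29/2. On the right, S_1'(0) = b, so b = -29/2.

-14.5000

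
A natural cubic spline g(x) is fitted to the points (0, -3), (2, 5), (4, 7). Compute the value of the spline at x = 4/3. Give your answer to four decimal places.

2.8889

With M_i denoting the second derivative at x_i, h_i = 2, 2, and Δ_i = (y_(i+1) − y_i)/h_i = 4, 1:
  2·M_0 + 8·M_1 + 2·M_2 = 6(Δ_1 - Δ_0) = -18
Natural end conditions: M_0 = M_2 = 0.
Hence M_0 = 0, M_1 = -9/4, M_2 = 0.
On [0, 2], g(x) = -3 + 19/4·x + 0·x² - 3/16·x³.
With x = 4/3: g(4/3) = 26/9.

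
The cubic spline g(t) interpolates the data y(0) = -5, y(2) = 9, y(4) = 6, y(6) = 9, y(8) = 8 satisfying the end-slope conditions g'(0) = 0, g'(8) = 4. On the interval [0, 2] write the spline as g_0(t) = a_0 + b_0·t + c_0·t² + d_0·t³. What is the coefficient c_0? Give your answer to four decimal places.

8.2991

Put σ_i = g'' at the i-th knot. Here h = (2, 2, 2, 2) and Δ = (7, -3/2, 3/2, -1/2), so the interior equations h_(i-1)·σ_(i-1) + 2(h_(i-1)+h_i)·σ_i + h_i·σ_(i+1) = 6(Δ_i − Δ_(i-1)) read
  2·σ_0 + 8·σ_1 + 2·σ_2 = 6(Δ_1 - Δ_0) = -51
  2·σ_1 + 8·σ_2 + 2·σ_3 = 6(Δ_2 - Δ_1) = 18
  2·σ_2 + 8·σ_3 + 2·σ_4 = 6(Δ_3 - Δ_2) = -12
Clamped end conditions give two more equations: 2h_0·σ_0 + h_0·σ_1 = 6(Δ_0 - g'(0)) = 42 and h_3·σ_3 + 2h_3·σ_4 = 6(g'(8) - Δ_3) = 27.
Solving the tridiagonal system: σ_0 = 1859/112, σ_1 = -683/56, σ_2 = 107/16, σ_3 = -311/56, σ_4 = 1067/112.
On [0, 2], with g_0(t) = a_0 + b_0·t + c_0·t² + d_0·t³: c_0 = σ_0/2 = 1859/224, d_0 = (σ_1 - σ_0)/(6h_0) = -1075/448, b_0 = Δ_0 - h_0(2σ_0 + σ_1)/6 = 0.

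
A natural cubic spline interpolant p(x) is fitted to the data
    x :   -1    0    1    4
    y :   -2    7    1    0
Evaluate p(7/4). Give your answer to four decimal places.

Write M_i for p''(x_i). With h_i = 1, 1, 3 and divided differences Δ_i = 9, -6, -1/3, the continuity of p' gives the tridiagonal system
  1·M_0 + 4·M_1 + 1·M_2 = 6(Δ_1 - Δ_0) = -90
  1·M_1 + 8·M_2 + 3·M_3 = 6(Δ_2 - Δ_1) = 34
Natural end conditions: M_0 = M_3 = 0.
Solving the tridiagonal system: M_0 = 0, M_1 = -754/31, M_2 = 226/31, M_3 = 0.
On [1, 4], p(x) = 1 - 709/93·(x - 1) + 113/31·(x - 1)² - 113/279·(x - 1)³.
With (x - 1) = 3/4: p(7/4) = -5631/1984.

-2.8382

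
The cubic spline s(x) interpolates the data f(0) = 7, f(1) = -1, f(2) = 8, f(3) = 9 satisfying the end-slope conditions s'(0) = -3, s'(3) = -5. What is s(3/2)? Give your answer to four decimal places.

Put σ_i = s'' at the i-th knot. Here h = (1, 1, 1) and Δ = (-8, 9, 1), so the interior equations h_(i-1)·σ_(i-1) + 2(h_(i-1)+h_i)·σ_i + h_i·σ_(i+1) = 6(Δ_i − Δ_(i-1)) read
  1·σ_0 + 4·σ_1 + 1·σ_2 = 6(Δ_1 - Δ_0) = 102
  1·σ_1 + 4·σ_2 + 1·σ_3 = 6(Δ_2 - Δ_1) = -48
Clamped end conditions give two more equations: 2h_0·σ_0 + h_0·σ_1 = 6(Δ_0 - s'(0)) = -30 and h_2·σ_2 + 2h_2·σ_3 = 6(s'(3) - Δ_2) = -36.
Forward elimination and back-substitution give σ_0 = -518/15, σ_1 = 586/15, σ_2 = -296/15, σ_3 = -122/15.
On [1, 2], s(x) = -1 - 11/15·(x - 1) + 293/15·(x - 1)² - 49/5·(x - 1)³.
With (x - 1) = 1/2: s(3/2) = 55/24.

2.2917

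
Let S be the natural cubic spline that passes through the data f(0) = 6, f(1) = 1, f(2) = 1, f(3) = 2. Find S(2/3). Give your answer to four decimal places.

2.1975

Write M_i for S''(x_i). With h_i = 1, 1, 1 and divided differences Δ_i = -5, 0, 1, the continuity of S' gives the tridiagonal system
  1·M_0 + 4·M_1 + 1·M_2 = 6(Δ_1 - Δ_0) = 30
  1·M_1 + 4·M_2 + 1·M_3 = 6(Δ_2 - Δ_1) = 6
Natural end conditions: M_0 = M_3 = 0.
Solving the tridiagonal system: M_0 = 0, M_1 = 38/5, M_2 = -2/5, M_3 = 0.
On [0, 1], S(x) = 6 - 94/15·x + 0·x² + 19/15·x³.
With x = 2/3: S(2/3) = 178/81.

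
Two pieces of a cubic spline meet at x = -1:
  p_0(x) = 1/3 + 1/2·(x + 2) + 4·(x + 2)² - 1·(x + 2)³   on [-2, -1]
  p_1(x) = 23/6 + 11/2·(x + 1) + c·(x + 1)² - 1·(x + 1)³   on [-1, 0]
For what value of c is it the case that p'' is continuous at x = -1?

1

p_0''(x) = 8 - 6·(x + 2), so p_0''(-1) = 2. On the right, p_1''(-1) = 2c, so c = 1.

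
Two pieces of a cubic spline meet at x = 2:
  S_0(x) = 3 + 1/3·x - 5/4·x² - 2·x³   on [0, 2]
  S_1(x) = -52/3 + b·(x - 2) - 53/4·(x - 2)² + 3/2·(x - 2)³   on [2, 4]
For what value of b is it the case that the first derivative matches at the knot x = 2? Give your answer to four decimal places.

S_0'(x) = 1/3 - 5/2·x - 6·x², so S_0'(2) = -86/3. On the right, S_1'(2) = b, so b = -86/3.

-28.6667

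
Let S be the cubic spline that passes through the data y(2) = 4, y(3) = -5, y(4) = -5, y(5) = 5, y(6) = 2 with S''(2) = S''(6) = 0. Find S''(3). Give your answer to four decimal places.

8.7857

Let M_i = S''(x_i). Step sizes h_i = 1, 1, 1, 1; slopes of the chords Δ_i = (y_(i+1) - y_i)/h_i = -9, 0, 10, -3.
  1·M_0 + 4·M_1 + 1·M_2 = 6(Δ_1 - Δ_0) = 54
  1·M_1 + 4·M_2 + 1·M_3 = 6(Δ_2 - Δ_1) = 60
  1·M_2 + 4·M_3 + 1·M_4 = 6(Δ_3 - Δ_2) = -78
Natural end conditions: M_0 = M_4 = 0.
Forward elimination and back-substitution give M_0 = 0, M_1 = 123/14, M_2 = 132/7, M_3 = -339/14, M_4 = 0.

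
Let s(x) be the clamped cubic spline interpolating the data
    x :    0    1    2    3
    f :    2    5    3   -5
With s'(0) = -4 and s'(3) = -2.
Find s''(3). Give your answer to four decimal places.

With M_i denoting the second derivative at x_i, h_i = 1, 1, 1, and Δ_i = (y_(i+1) − y_i)/h_i = 3, -2, -8:
  1·M_0 + 4·M_1 + 1·M_2 = 6(Δ_1 - Δ_0) = -30
  1·M_1 + 4·M_2 + 1·M_3 = 6(Δ_2 - Δ_1) = -36
Clamped end conditions give two more equations: 2h_0·M_0 + h_0·M_1 = 6(Δ_0 - s'(0)) = 42 and h_2·M_2 + 2h_2·M_3 = 6(s'(3) - Δ_2) = 36.
Hence M_0 = 398/15, M_1 = -166/15, M_2 = -184/15, M_3 = 362/15.

24.1333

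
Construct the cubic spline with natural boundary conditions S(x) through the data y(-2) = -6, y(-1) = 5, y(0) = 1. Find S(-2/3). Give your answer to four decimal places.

Let M_i = S''(x_i). Step sizes h_i = 1, 1; slopes of the chords Δ_i = (y_(i+1) - y_i)/h_i = 11, -4.
  1·M_0 + 4·M_1 + 1·M_2 = 6(Δ_1 - Δ_0) = -90
Natural end conditions: M_0 = M_2 = 0.
Hence M_0 = 0, M_1 = -45/2, M_2 = 0.
On [-1, 0], S(x) = 5 + 7/2·(x + 1) - 45/4·(x + 1)² + 15/4·(x + 1)³.
With (x + 1) = 1/3: S(-2/3) = 91/18.

5.0556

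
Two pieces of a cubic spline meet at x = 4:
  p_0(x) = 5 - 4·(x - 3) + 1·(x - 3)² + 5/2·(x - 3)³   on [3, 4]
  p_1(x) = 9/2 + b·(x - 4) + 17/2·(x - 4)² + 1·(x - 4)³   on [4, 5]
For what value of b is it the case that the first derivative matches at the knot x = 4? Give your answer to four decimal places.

p_0'(x) = -4 + 2·(x - 3) + 15/2·(x - 3)², so p_0'(4) = 11/2. On the right, p_1'(4) = b, so b = 11/2.

5.5000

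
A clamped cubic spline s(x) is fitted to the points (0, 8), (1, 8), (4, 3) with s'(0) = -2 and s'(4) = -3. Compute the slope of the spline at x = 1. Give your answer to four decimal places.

0.5000

Write m_i for s''(x_i). With h_i = 1, 3 and divided differences Δ_i = 0, -5/3, the continuity of s' gives the tridiagonal system
  1·m_0 + 8·m_1 + 3·m_2 = 6(Δ_1 - Δ_0) = -10
Clamped end conditions give two more equations: 2h_0·m_0 + h_0·m_1 = 6(Δ_0 - s'(0)) = 12 and h_1·m_1 + 2h_1·m_2 = 6(s'(4) - Δ_1) = -8.
Hence m_0 = 7, m_1 = -2, m_2 = -1/3.
On [1, 4], s'(x) = b_1 + 2c_1·(x - 1) + 3d_1·(x - 1)² with b_1 = Δ_1 - h_1(2m_1 + m_2)/6 = 1/2, c_1 = m_1/2 = -1, d_1 = (m_2 - m_1)/(6h_1) = 5/54. So s'(1) = 1/2.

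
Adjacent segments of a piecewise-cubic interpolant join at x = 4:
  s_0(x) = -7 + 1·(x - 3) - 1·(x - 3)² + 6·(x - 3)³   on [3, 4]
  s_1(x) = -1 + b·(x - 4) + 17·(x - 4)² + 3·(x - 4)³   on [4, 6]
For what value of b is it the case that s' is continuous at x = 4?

s_0'(x) = 1 - 2·(x - 3) + 18·(x - 3)², so s_0'(4) = 17. On the right, s_1'(4) = b, so b = 17.

17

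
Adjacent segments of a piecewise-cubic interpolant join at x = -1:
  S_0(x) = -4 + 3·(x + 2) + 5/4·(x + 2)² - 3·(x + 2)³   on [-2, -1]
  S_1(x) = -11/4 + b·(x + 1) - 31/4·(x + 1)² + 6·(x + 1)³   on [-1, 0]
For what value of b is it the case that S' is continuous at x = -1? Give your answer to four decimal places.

S_0'(x) = 3 + 5/2·(x + 2) - 9·(x + 2)², so S_0'(-1) = -7/2. On the right, S_1'(-1) = b, so b = -7/2.

-3.5000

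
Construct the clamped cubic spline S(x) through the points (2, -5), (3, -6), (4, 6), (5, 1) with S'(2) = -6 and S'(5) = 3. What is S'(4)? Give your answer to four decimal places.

Let M_i = S''(x_i). Step sizes h_i = 1, 1, 1; slopes of the chords Δ_i = (y_(i+1) - y_i)/h_i = -1, 12, -5.
  1·M_0 + 4·M_1 + 1·M_2 = 6(Δ_1 - Δ_0) = 78
  1·M_1 + 4·M_2 + 1·M_3 = 6(Δ_2 - Δ_1) = -102
Clamped end conditions give two more equations: 2h_0·M_0 + h_0·M_1 = 6(Δ_0 - S'(2)) = 30 and h_2·M_2 + 2h_2·M_3 = 6(S'(5) - Δ_2) = 48.
Hence M_0 = -2/5, M_1 = 154/5, M_2 = -224/5, M_3 = 232/5.
On [4, 5], S'(x) = b_2 + 2c_2·(x - 4) + 3d_2·(x - 4)² with b_2 = Δ_2 - h_2(2M_2 + M_3)/6 = 11/5, c_2 = M_2/2 = -112/5, d_2 = (M_3 - M_2)/(6h_2) = 76/5. So S'(4) = 11/5.

2.2000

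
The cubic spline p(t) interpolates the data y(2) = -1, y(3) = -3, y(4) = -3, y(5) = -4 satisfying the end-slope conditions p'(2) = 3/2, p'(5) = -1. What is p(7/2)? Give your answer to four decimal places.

-3.2292

Put m_i = p'' at the i-th knot. Here h = (1, 1, 1) and Δ = (-2, 0, -1), so the interior equations h_(i-1)·m_(i-1) + 2(h_(i-1)+h_i)·m_i + h_i·m_(i+1) = 6(Δ_i − Δ_(i-1)) read
  1·m_0 + 4·m_1 + 1·m_2 = 6(Δ_1 - Δ_0) = 12
  1·m_1 + 4·m_2 + 1·m_3 = 6(Δ_2 - Δ_1) = -6
Clamped end conditions give two more equations: 2h_0·m_0 + h_0·m_1 = 6(Δ_0 - p'(2)) = -21 and h_2·m_2 + 2h_2·m_3 = 6(p'(5) - Δ_2) = 0.
Solving the tridiagonal system: m_0 = -214/15, m_1 = 113/15, m_2 = -58/15, m_3 = 29/15.
On [3, 4], p(t) = -3 - 28/15·(t - 3) + 113/30·(t - 3)² - 19/10·(t - 3)³.
With (t - 3) = 1/2: p(7/2) = -155/48.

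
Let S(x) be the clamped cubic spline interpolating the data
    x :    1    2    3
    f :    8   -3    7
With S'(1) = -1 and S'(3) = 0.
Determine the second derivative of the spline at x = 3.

-61

Let σ_i = S''(x_i). Step sizes h_i = 1, 1; slopes of the chords Δ_i = (y_(i+1) - y_i)/h_i = -11, 10.
  1·σ_0 + 4·σ_1 + 1·σ_2 = 6(Δ_1 - Δ_0) = 126
Clamped end conditions give two more equations: 2h_0·σ_0 + h_0·σ_1 = 6(Δ_0 - S'(1)) = -60 and h_1·σ_1 + 2h_1·σ_2 = 6(S'(3) - Δ_1) = -60.
Forward elimination and back-substitution give σ_0 = -61, σ_1 = 62, σ_2 = -61.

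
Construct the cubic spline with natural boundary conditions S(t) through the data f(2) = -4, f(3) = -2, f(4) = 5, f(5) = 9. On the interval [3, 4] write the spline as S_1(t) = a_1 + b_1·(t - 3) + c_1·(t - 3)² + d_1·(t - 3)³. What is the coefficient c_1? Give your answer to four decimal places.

Write M_i for S''(x_i). With h_i = 1, 1, 1 and divided differences Δ_i = 2, 7, 4, the continuity of S' gives the tridiagonal system
  1·M_0 + 4·M_1 + 1·M_2 = 6(Δ_1 - Δ_0) = 30
  1·M_1 + 4·M_2 + 1·M_3 = 6(Δ_2 - Δ_1) = -18
Natural end conditions: M_0 = M_3 = 0.
Solving: M_0 = 0, M_1 = 46/5, M_2 = -34/5, M_3 = 0.
On [3, 4], with S_1(t) = a_1 + b_1·(t - 3) + c_1·(t - 3)² + d_1·(t - 3)³: c_1 = M_1/2 = 23/5, d_1 = (M_2 - M_1)/(6h_1) = -8/3, b_1 = Δ_1 - h_1(2M_1 + M_2)/6 = 76/15.

4.6000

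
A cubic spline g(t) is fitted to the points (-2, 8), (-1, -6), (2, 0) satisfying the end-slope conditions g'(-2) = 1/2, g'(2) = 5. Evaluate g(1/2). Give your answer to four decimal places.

With M_i denoting the second derivative at x_i, h_i = 1, 3, and Δ_i = (y_(i+1) − y_i)/h_i = -14, 2:
  1·M_0 + 8·M_1 + 3·M_2 = 6(Δ_1 - Δ_0) = 96
Clamped end conditions give two more equations: 2h_0·M_0 + h_0·M_1 = 6(Δ_0 - g'(-2)) = -87 and h_1·M_1 + 2h_1·M_2 = 6(g'(2) - Δ_1) = 18.
Hence M_0 = -435/8, M_1 = 87/4, M_2 = -63/8.
On [-1, 2], g(t) = -6 - 253/16·(t + 1) + 87/8·(t + 1)² - 79/48·(t + 1)³.
With (t + 1) = 3/2: g(1/2) = -1383/128.

-10.8047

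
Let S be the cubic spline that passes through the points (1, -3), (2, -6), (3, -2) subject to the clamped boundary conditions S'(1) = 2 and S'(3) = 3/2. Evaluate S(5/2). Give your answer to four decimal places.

Write M_i for S''(x_i). With h_i = 1, 1 and divided differences Δ_i = -3, 4, the continuity of S' gives the tridiagonal system
  1·M_0 + 4·M_1 + 1·M_2 = 6(Δ_1 - Δ_0) = 42
Clamped end conditions give two more equations: 2h_0·M_0 + h_0·M_1 = 6(Δ_0 - S'(1)) = -30 and h_1·M_1 + 2h_1·M_2 = 6(S'(3) - Δ_1) = -15.
Hence M_0 = -103/4, M_1 = 43/2, M_2 = -73/4.
On [2, 3], S(x) = -6 - 1/8·(x - 2) + 43/4·(x - 2)² - 53/8·(x - 2)³.
With (x - 2) = 1/2: S(5/2) = -269/64.

-4.2031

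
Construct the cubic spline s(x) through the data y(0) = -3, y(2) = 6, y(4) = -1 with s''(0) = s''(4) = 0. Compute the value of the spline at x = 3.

Let m_i = s''(x_i). Step sizes h_i = 2, 2; slopes of the chords Δ_i = (y_(i+1) - y_i)/h_i = 9/2, -7/2.
  2·m_0 + 8·m_1 + 2·m_2 = 6(Δ_1 - Δ_0) = -48
Natural end conditions: m_0 = m_2 = 0.
Solving: m_0 = 0, m_1 = -6, m_2 = 0.
On [2, 4], s(x) = 6 + 1/2·(x - 2) - 3·(x - 2)² + 1/2·(x - 2)³.
With (x - 2) = 1: s(3) = 4.

4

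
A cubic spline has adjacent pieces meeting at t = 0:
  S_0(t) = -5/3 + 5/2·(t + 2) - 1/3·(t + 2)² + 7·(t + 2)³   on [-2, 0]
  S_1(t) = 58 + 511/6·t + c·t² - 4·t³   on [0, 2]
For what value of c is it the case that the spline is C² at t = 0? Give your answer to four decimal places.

41.6667

S_0''(t) = -2/3 + 42·(t + 2), so S_0''(0) = 250/3. On the right, S_1''(0) = 2c, so c = 125/3.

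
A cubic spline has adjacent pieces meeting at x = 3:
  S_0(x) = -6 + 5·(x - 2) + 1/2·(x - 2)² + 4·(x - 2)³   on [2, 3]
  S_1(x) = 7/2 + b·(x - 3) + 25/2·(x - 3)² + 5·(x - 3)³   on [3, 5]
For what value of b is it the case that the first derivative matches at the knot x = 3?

S_0'(x) = 5 + 1·(x - 2) + 12·(x - 2)², so S_0'(3) = 18. On the right, S_1'(3) = b, so b = 18.

18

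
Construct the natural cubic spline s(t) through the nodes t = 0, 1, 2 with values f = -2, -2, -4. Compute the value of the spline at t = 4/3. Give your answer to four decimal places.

-2.4815

Let σ_i = s''(x_i). Step sizes h_i = 1, 1; slopes of the chords Δ_i = (y_(i+1) - y_i)/h_i = 0, -2.
  1·σ_0 + 4·σ_1 + 1·σ_2 = 6(Δ_1 - Δ_0) = -12
Natural end conditions: σ_0 = σ_2 = 0.
Forward elimination and back-substitution give σ_0 = 0, σ_1 = -3, σ_2 = 0.
On [1, 2], s(t) = -2 - 1·(t - 1) - 3/2·(t - 1)² + 1/2·(t - 1)³.
With (t - 1) = 1/3: s(4/3) = -67/27.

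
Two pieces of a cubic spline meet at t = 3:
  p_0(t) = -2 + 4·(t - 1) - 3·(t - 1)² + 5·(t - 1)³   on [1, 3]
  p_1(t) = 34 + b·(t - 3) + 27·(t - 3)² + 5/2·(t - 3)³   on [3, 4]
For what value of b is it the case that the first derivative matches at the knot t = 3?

52

p_0'(t) = 4 - 6·(t - 1) + 15·(t - 1)², so p_0'(3) = 52. On the right, p_1'(3) = b, so b = 52.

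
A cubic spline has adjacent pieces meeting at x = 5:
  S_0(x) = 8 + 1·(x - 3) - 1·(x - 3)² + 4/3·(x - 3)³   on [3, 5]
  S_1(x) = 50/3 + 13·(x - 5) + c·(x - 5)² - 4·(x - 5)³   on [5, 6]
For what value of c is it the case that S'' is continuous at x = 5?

S_0''(x) = -2 + 8·(x - 3), so S_0''(5) = 14. On the right, S_1''(5) = 2c, so c = 7.

7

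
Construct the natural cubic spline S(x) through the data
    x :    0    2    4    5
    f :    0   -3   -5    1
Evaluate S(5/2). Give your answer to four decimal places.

-4.3438

With M_i denoting the second derivative at x_i, h_i = 2, 2, 1, and Δ_i = (y_(i+1) − y_i)/h_i = -3/2, -1, 6:
  2·M_0 + 8·M_1 + 2·M_2 = 6(Δ_1 - Δ_0) = 3
  2·M_1 + 6·M_2 + 1·M_3 = 6(Δ_2 - Δ_1) = 42
Natural end conditions: M_0 = M_3 = 0.
Solving the tridiagonal system: M_0 = 0, M_1 = -3/2, M_2 = 15/2, M_3 = 0.
On [2, 4], S(x) = -3 - 5/2·(x - 2) - 3/4·(x - 2)² + 3/4·(x - 2)³.
With (x - 2) = 1/2: S(5/2) = -139/32.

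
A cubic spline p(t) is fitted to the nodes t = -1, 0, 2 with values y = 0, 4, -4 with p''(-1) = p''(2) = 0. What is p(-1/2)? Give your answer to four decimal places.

2.5000

Write σ_i for p''(x_i). With h_i = 1, 2 and divided differences Δ_i = 4, -4, the continuity of p' gives the tridiagonal system
  1·σ_0 + 6·σ_1 + 2·σ_2 = 6(Δ_1 - Δ_0) = -48
Natural end conditions: σ_0 = σ_2 = 0.
Hence σ_0 = 0, σ_1 = -8, σ_2 = 0.
On [-1, 0], p(t) = 0 + 16/3·(t + 1) + 0·(t + 1)² - 4/3·(t + 1)³.
With (t + 1) = 1/2: p(-1/2) = 5/2.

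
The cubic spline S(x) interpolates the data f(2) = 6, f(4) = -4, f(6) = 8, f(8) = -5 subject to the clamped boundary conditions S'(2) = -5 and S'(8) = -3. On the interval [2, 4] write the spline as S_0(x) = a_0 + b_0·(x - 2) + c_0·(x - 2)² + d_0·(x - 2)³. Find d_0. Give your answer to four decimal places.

Let M_i = S''(x_i). Step sizes h_i = 2, 2, 2; slopes of the chords Δ_i = (y_(i+1) - y_i)/h_i = -5, 6, -13/2.
  2·M_0 + 8·M_1 + 2·M_2 = 6(Δ_1 - Δ_0) = 66
  2·M_1 + 8·M_2 + 2·M_3 = 6(Δ_2 - Δ_1) = -75
Clamped end conditions give two more equations: 2h_0·M_0 + h_0·M_1 = 6(Δ_0 - S'(2)) = 0 and h_2·M_2 + 2h_2·M_3 = 6(S'(8) - Δ_2) = 21.
Solving: M_0 = -211/30, M_1 = 211/15, M_2 = -487/30, M_3 = 401/30.
On [2, 4], with S_0(x) = a_0 + b_0·(x - 2) + c_0·(x - 2)² + d_0·(x - 2)³: c_0 = M_0/2 = -211/60, d_0 = (M_1 - M_0)/(6h_0) = 211/120, b_0 = Δ_0 - h_0(2M_0 + M_1)/6 = -5.

1.7583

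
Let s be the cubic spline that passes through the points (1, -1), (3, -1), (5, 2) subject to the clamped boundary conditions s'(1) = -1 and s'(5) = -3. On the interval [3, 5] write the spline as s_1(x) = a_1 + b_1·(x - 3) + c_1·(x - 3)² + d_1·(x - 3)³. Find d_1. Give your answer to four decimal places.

-0.9688

Put M_i = s'' at the i-th knot. Here h = (2, 2) and Δ = (0, 3/2), so the interior equations h_(i-1)·M_(i-1) + 2(h_(i-1)+h_i)·M_i + h_i·M_(i+1) = 6(Δ_i − Δ_(i-1)) read
  2·M_0 + 8·M_1 + 2·M_2 = 6(Δ_1 - Δ_0) = 9
Clamped end conditions give two more equations: 2h_0·M_0 + h_0·M_1 = 6(Δ_0 - s'(1)) = 6 and h_1·M_1 + 2h_1·M_2 = 6(s'(5) - Δ_1) = -27.
Solving the tridiagonal system: M_0 = -1/8, M_1 = 13/4, M_2 = -67/8.
On [3, 5], with s_1(x) = a_1 + b_1·(x - 3) + c_1·(x - 3)² + d_1·(x - 3)³: c_1 = M_1/2 = 13/8, d_1 = (M_2 - M_1)/(6h_1) = -31/32, b_1 = Δ_1 - h_1(2M_1 + M_2)/6 = 17/8.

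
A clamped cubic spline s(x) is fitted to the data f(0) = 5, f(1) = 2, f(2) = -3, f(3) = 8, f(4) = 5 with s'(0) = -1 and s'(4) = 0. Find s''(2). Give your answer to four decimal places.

36.2500

Put M_i = s'' at the i-th knot. Here h = (1, 1, 1, 1) and Δ = (-3, -5, 11, -3), so the interior equations h_(i-1)·M_(i-1) + 2(h_(i-1)+h_i)·M_i + h_i·M_(i+1) = 6(Δ_i − Δ_(i-1)) read
  1·M_0 + 4·M_1 + 1·M_2 = 6(Δ_1 - Δ_0) = -12
  1·M_1 + 4·M_2 + 1·M_3 = 6(Δ_2 - Δ_1) = 96
  1·M_2 + 4·M_3 + 1·M_4 = 6(Δ_3 - Δ_2) = -84
Clamped end conditions give two more equations: 2h_0·M_0 + h_0·M_1 = 6(Δ_0 - s'(0)) = -12 and h_3·M_3 + 2h_3·M_4 = 6(s'(4) - Δ_3) = 18.
Solving the tridiagonal system: M_0 = 1/28, M_1 = -169/14, M_2 = 145/4, M_3 = -517/14, M_4 = 769/28.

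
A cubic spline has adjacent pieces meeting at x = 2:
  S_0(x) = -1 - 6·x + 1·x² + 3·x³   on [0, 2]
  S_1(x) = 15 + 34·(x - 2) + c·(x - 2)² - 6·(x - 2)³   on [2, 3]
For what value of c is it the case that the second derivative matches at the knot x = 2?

S_0''(x) = 2 + 18·x, so S_0''(2) = 38. On the right, S_1''(2) = 2c, so c = 19.

19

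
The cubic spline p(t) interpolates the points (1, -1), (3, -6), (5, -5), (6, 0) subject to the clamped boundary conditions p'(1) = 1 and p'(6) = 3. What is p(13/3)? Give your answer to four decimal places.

Let σ_i = p''(x_i). Step sizes h_i = 2, 2, 1; slopes of the chords Δ_i = (y_(i+1) - y_i)/h_i = -5/2, 1/2, 5.
  2·σ_0 + 8·σ_1 + 2·σ_2 = 6(Δ_1 - Δ_0) = 18
  2·σ_1 + 6·σ_2 + 1·σ_3 = 6(Δ_2 - Δ_1) = 27
Clamped end conditions give two more equations: 2h_0·σ_0 + h_0·σ_1 = 6(Δ_0 - p'(1)) = -21 and h_2·σ_2 + 2h_2·σ_3 = 6(p'(6) - Δ_2) = -12.
Solving the tridiagonal system: σ_0 = -151/23, σ_1 = 121/46, σ_2 = 116/23, σ_3 = -196/23.
On [3, 5], p(t) = -6 - 135/46·(t - 3) + 121/92·(t - 3)² + 37/184·(t - 3)³.
With (t - 3) = 4/3: p(13/3) = -4408/621.

-7.0982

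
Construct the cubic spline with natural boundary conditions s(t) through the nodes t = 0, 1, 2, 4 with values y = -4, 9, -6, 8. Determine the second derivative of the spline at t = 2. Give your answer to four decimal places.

30.2609

Write M_i for s''(x_i). With h_i = 1, 1, 2 and divided differences Δ_i = 13, -15, 7, the continuity of s' gives the tridiagonal system
  1·M_0 + 4·M_1 + 1·M_2 = 6(Δ_1 - Δ_0) = -168
  1·M_1 + 6·M_2 + 2·M_3 = 6(Δ_2 - Δ_1) = 132
Natural end conditions: M_0 = M_3 = 0.
Solving the tridiagonal system: M_0 = 0, M_1 = -1140/23, M_2 = 696/23, M_3 = 0.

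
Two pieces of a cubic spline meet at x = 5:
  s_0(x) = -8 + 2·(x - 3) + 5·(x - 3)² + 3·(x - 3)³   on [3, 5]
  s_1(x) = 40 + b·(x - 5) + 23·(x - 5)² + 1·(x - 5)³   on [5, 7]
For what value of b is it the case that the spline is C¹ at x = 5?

s_0'(x) = 2 + 10·(x - 3) + 9·(x - 3)², so s_0'(5) = 58. On the right, s_1'(5) = b, so b = 58.

58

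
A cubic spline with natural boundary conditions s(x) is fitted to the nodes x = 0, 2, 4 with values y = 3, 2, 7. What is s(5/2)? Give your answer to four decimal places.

2.7578

With m_i denoting the second derivative at x_i, h_i = 2, 2, and Δ_i = (y_(i+1) − y_i)/h_i = -1/2, 5/2:
  2·m_0 + 8·m_1 + 2·m_2 = 6(Δ_1 - Δ_0) = 18
Natural end conditions: m_0 = m_2 = 0.
Forward elimination and back-substitution give m_0 = 0, m_1 = 9/4, m_2 = 0.
On [2, 4], s(x) = 2 + 1·(x - 2) + 9/8·(x - 2)² - 3/16·(x - 2)³.
With (x - 2) = 1/2: s(5/2) = 353/128.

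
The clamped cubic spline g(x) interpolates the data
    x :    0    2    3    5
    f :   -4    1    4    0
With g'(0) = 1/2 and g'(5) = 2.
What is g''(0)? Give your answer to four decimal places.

Write m_i for g''(x_i). With h_i = 2, 1, 2 and divided differences Δ_i = 5/2, 3, -2, the continuity of g' gives the tridiagonal system
  2·m_0 + 6·m_1 + 1·m_2 = 6(Δ_1 - Δ_0) = 3
  1·m_1 + 6·m_2 + 2·m_3 = 6(Δ_2 - Δ_1) = -30
Clamped end conditions give two more equations: 2h_0·m_0 + h_0·m_1 = 6(Δ_0 - g'(0)) = 12 and h_2·m_2 + 2h_2·m_3 = 6(g'(5) - Δ_2) = 24.
Solving: m_0 = 39/16, m_1 = 9/8, m_2 = -69/8, m_3 = 165/16.

2.4375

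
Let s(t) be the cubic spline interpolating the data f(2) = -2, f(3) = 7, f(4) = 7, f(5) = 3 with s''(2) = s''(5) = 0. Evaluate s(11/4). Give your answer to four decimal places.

With σ_i denoting the second derivative at x_i, h_i = 1, 1, 1, and Δ_i = (y_(i+1) − y_i)/h_i = 9, 0, -4:
  1·σ_0 + 4·σ_1 + 1·σ_2 = 6(Δ_1 - Δ_0) = -54
  1·σ_1 + 4·σ_2 + 1·σ_3 = 6(Δ_2 - Δ_1) = -24
Natural end conditions: σ_0 = σ_3 = 0.
Solving: σ_0 = 0, σ_1 = -64/5, σ_2 = -14/5, σ_3 = 0.
On [2, 3], s(t) = -2 + 167/15·(t - 2) + 0·(t - 2)² - 32/15·(t - 2)³.
With (t - 2) = 3/4: s(11/4) = 109/20.

5.4500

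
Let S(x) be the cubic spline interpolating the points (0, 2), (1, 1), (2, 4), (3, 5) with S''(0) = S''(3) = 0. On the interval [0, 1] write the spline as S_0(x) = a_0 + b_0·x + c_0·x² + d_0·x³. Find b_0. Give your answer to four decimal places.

-2.2000

With M_i denoting the second derivative at x_i, h_i = 1, 1, 1, and Δ_i = (y_(i+1) − y_i)/h_i = -1, 3, 1:
  1·M_0 + 4·M_1 + 1·M_2 = 6(Δ_1 - Δ_0) = 24
  1·M_1 + 4·M_2 + 1·M_3 = 6(Δ_2 - Δ_1) = -12
Natural end conditions: M_0 = M_3 = 0.
Solving: M_0 = 0, M_1 = 36/5, M_2 = -24/5, M_3 = 0.
On [0, 1], with S_0(x) = a_0 + b_0·x + c_0·x² + d_0·x³: c_0 = M_0/2 = 0, d_0 = (M_1 - M_0)/(6h_0) = 6/5, b_0 = Δ_0 - h_0(2M_0 + M_1)/6 = -11/5.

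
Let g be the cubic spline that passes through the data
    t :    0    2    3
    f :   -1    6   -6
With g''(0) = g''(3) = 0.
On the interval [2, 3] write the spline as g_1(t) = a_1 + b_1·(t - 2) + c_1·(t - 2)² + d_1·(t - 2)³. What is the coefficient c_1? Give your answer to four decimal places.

-7.7500

Put m_i = g'' at the i-th knot. Here h = (2, 1) and Δ = (7/2, -12), so the interior equations h_(i-1)·m_(i-1) + 2(h_(i-1)+h_i)·m_i + h_i·m_(i+1) = 6(Δ_i − Δ_(i-1)) read
  2·m_0 + 6·m_1 + 1·m_2 = 6(Δ_1 - Δ_0) = -93
Natural end conditions: m_0 = m_2 = 0.
Solving the tridiagonal system: m_0 = 0, m_1 = -31/2, m_2 = 0.
On [2, 3], with g_1(t) = a_1 + b_1·(t - 2) + c_1·(t - 2)² + d_1·(t - 2)³: c_1 = m_1/2 = -31/4, d_1 = (m_2 - m_1)/(6h_1) = 31/12, b_1 = Δ_1 - h_1(2m_1 + m_2)/6 = -41/6.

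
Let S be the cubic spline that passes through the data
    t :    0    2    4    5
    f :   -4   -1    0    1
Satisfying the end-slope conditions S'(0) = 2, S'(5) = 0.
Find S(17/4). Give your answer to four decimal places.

Let M_i = S''(x_i). Step sizes h_i = 2, 2, 1; slopes of the chords Δ_i = (y_(i+1) - y_i)/h_i = 3/2, 1/2, 1.
  2·M_0 + 8·M_1 + 2·M_2 = 6(Δ_1 - Δ_0) = -6
  2·M_1 + 6·M_2 + 1·M_3 = 6(Δ_2 - Δ_1) = 3
Clamped end conditions give two more equations: 2h_0·M_0 + h_0·M_1 = 6(Δ_0 - S'(0)) = -3 and h_2·M_2 + 2h_2·M_3 = 6(S'(5) - Δ_2) = -6.
Hence M_0 = -5/23, M_1 = -49/46, M_2 = 34/23, M_3 = -86/23.
On [4, 5], S(t) = 0 + 26/23·(t - 4) + 17/23·(t - 4)² - 20/23·(t - 4)³.
With (t - 4) = 1/4: S(17/4) = 29/92.

0.3152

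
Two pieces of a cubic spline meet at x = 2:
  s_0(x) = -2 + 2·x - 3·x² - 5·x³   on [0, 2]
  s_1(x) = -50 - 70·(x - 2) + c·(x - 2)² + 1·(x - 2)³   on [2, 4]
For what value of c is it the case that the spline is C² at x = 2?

s_0''(x) = -6 - 30·x, so s_0''(2) = -66. On the right, s_1''(2) = 2c, so c = -33.

-33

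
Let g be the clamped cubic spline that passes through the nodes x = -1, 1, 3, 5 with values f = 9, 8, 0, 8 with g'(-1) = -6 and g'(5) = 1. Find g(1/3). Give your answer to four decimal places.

Put M_i = g'' at the i-th knot. Here h = (2, 2, 2) and Δ = (-1/2, -4, 4), so the interior equations h_(i-1)·M_(i-1) + 2(h_(i-1)+h_i)·M_i + h_i·M_(i+1) = 6(Δ_i − Δ_(i-1)) read
  2·M_0 + 8·M_1 + 2·M_2 = 6(Δ_1 - Δ_0) = -21
  2·M_1 + 8·M_2 + 2·M_3 = 6(Δ_2 - Δ_1) = 48
Clamped end conditions give two more equations: 2h_0·M_0 + h_0·M_1 = 6(Δ_0 - g'(-1)) = 33 and h_2·M_2 + 2h_2·M_3 = 6(g'(5) - Δ_2) = -18.
Forward elimination and back-substitution give M_0 = 373/30, M_1 = -251/30, M_2 = 158/15, M_3 = -293/30.
On [-1, 1], g(x) = 9 - 6·(x + 1) + 373/60·(x + 1)² - 26/15·(x + 1)³.
With (x + 1) = 4/3: g(1/3) = 3217/405.

7.9432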